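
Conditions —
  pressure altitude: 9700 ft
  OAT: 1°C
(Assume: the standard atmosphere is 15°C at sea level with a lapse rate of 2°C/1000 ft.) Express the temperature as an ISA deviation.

ISA+5.4°C

ISA temperature at 9700 ft = 15 − 2 × (9700/1000) = -4.4°C.
Deviation = OAT − ISA = 1 − (-4.4) = +5.4°C.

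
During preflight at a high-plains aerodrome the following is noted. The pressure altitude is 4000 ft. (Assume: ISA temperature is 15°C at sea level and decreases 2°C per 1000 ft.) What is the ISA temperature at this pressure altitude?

7°C

ISA temperature = 15 − 2 × (4000/1000) = 15 − 8 = 7°C.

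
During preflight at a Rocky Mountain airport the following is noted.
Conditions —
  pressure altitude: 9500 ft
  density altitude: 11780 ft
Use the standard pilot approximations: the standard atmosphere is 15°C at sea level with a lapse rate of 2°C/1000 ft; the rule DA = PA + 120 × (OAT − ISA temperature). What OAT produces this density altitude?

Density altitude − pressure altitude = 11780 − 9500 = +2280 ft.
At 120 ft/°C that is an ISA deviation of 2280/120 = +19°C.
ISA temperature at 9500 ft = 15 − 2 × (9500/1000) = -4°C.
OAT = ISA + deviation = -4 + (+19) = 15°C.

15°C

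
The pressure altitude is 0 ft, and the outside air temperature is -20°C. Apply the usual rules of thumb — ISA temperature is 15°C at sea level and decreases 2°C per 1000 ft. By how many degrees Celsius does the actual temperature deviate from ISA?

ISA temperature at 0 ft = 15 − 2 × (0/1000) = 15°C.
Deviation = OAT − ISA = -20 − 15 = -35°C.

ISA-35°C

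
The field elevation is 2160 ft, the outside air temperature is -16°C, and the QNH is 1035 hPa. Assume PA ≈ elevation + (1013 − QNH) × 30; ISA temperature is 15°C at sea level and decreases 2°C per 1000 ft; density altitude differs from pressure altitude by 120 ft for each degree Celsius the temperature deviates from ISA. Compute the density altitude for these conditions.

-1860 ft

Pressure altitude = 2160 + (1013 − 1035) × 30 = 2160 + (-660) = 1500 ft.
ISA temperature at 1500 ft = 15 − 2 × (1500/1000) = 12°C.
ISA deviation = -16 − 12 = -28°C.
Density altitude = 1500 + 120 × (-28) = -1860 ft.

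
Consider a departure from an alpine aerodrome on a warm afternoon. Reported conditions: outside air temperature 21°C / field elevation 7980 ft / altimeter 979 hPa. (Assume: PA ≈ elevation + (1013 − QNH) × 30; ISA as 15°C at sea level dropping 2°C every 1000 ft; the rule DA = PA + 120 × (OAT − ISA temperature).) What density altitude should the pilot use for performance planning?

Pressure altitude = 7980 + (1013 − 979) × 30 = 7980 + (+1020) = 9000 ft.
ISA temperature at 9000 ft = 15 − 2 × (9000/1000) = -3°C.
ISA deviation = 21 − (-3) = +24°C.
Density altitude = 9000 + 120 × (24) = 11880 ft.

11880 ft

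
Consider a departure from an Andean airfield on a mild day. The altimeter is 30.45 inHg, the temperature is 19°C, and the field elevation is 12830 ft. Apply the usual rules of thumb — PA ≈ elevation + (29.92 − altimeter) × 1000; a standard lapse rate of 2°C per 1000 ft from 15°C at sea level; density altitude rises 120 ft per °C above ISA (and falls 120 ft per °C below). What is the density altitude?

Pressure altitude = 12830 + (29.92 − 30.45) × 1000 = 12830 + (-530) = 12300 ft.
ISA temperature at 12300 ft = 15 − 2 × (12300/1000) = -9.6°C.
ISA deviation = 19 − (-9.6) = +28.6°C.
Density altitude = 12300 + 120 × (28.6) = 15732 ft.

15732 ft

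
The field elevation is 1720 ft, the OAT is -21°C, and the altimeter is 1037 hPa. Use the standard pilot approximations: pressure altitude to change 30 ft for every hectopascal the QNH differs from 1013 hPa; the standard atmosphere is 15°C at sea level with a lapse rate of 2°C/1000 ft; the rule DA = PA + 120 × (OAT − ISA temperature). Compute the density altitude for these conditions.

-3080 ft

Pressure altitude = 1720 + (1013 − 1037) × 30 = 1720 + (-720) = 1000 ft.
ISA temperature at 1000 ft = 15 − 2 × (1000/1000) = 13°C.
ISA deviation = -21 − 13 = -34°C.
Density altitude = 1000 + 120 × (-34) = -3080 ft.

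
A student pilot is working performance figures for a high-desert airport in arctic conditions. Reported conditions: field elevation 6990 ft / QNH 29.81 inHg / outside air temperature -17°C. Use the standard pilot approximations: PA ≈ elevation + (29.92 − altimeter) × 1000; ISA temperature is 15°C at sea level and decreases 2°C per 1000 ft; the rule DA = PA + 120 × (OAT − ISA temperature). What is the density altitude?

Pressure altitude = 6990 + (29.92 − 29.81) × 1000 = 6990 + (+110) = 7100 ft.
ISA temperature at 7100 ft = 15 − 2 × (7100/1000) = 0.8°C.
ISA deviation = -17 − 0.8 = -17.8°C.
Density altitude = 7100 + 120 × (-17.8) = 4964 ft.

4964 ft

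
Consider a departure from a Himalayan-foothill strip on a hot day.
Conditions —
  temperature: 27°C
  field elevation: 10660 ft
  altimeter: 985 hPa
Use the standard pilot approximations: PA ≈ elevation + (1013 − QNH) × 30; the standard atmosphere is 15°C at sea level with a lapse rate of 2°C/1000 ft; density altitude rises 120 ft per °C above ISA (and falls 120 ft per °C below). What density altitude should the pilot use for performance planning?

Pressure altitude = 10660 + (1013 − 985) × 30 = 10660 + (+840) = 11500 ft.
ISA temperature at 11500 ft = 15 − 2 × (11500/1000) = -8°C.
ISA deviation = 27 − (-8) = +35°C.
Density altitude = 11500 + 120 × (35) = 15700 ft.

15700 ft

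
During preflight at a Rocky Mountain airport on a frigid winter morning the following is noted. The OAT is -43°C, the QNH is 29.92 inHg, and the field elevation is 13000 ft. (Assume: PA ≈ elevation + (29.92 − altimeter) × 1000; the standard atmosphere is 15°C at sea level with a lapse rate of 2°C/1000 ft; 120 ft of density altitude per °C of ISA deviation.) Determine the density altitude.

9160 ft

Pressure altitude = 13000 + (29.92 − 29.92) × 1000 = 13000 + (0) = 13000 ft.
ISA temperature at 13000 ft = 15 − 2 × (13000/1000) = -11°C.
ISA deviation = -43 − (-11) = -32°C.
Density altitude = 13000 + 120 × (-32) = 9160 ft.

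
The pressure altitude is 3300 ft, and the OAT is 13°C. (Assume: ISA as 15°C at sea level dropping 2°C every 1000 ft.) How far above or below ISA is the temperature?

ISA+4.6°C

ISA temperature at 3300 ft = 15 − 2 × (3300/1000) = 8.4°C.
Deviation = OAT − ISA = 13 − 8.4 = +4.6°C.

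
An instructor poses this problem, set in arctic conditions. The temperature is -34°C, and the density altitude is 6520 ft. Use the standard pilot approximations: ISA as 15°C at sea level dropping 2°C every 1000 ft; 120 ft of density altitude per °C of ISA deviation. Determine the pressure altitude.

10000 ft

DA = PA + 120 × (OAT − (15 − 2·PA/1000)) = PA + 120·OAT − 1800 + 0.24·PA = 1.24·PA + 120·OAT − 1800.
So 1.24·PA = 6520 − 120 × (-34) + 1800 = 12400.
PA = 12400 / 1.24 = 10000 ft.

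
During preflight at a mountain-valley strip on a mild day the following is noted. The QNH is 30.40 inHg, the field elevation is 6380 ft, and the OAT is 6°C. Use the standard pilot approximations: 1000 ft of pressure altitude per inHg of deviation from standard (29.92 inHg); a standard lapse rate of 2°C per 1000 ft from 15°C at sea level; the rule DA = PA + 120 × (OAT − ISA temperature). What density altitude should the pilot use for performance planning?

6236 ft

Pressure altitude = 6380 + (29.92 − 30.40) × 1000 = 6380 + (-480) = 5900 ft.
ISA temperature at 5900 ft = 15 − 2 × (5900/1000) = 3.2°C.
ISA deviation = 6 − 3.2 = +2.8°C.
Density altitude = 5900 + 120 × (2.8) = 6236 ft.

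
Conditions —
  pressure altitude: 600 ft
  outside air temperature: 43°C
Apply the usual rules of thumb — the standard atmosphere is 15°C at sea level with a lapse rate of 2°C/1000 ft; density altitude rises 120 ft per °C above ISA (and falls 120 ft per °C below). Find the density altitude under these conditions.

ISA temperature at 600 ft = 15 − 2 × (600/1000) = 13.8°C.
ISA deviation = 43 − 13.8 = +29.2°C.
Density altitude = 600 + 120 × (29.2) = 600 + (+3504) = 4104 ft.

4104 ft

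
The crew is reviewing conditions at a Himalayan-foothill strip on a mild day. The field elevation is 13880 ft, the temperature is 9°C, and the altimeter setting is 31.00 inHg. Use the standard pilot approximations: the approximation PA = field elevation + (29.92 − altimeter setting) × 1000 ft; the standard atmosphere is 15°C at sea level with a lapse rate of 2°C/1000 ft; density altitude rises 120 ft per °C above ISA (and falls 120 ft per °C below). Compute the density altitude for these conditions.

Pressure altitude = 13880 + (29.92 − 31.00) × 1000 = 13880 + (-1080) = 12800 ft.
ISA temperature at 12800 ft = 15 − 2 × (12800/1000) = -10.6°C.
ISA deviation = 9 − (-10.6) = +19.6°C.
Density altitude = 12800 + 120 × (19.6) = 15152 ft.

15152 ft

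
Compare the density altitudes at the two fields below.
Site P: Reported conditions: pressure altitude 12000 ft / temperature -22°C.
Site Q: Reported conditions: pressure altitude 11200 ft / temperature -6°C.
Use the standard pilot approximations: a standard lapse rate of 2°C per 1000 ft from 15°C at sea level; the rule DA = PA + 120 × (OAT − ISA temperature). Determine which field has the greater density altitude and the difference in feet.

Site P: ISA temp = -9°C, deviation -13°C, DA = 12000 + 120 × (-13) = 10440 ft.
Site Q: ISA temp = -7.4°C, deviation +1.4°C, DA = 11200 + 120 × 1.4 = 11368 ft.
Site Q is higher by 11368 − 10440 = 928 ft.

Site Q by 928 ft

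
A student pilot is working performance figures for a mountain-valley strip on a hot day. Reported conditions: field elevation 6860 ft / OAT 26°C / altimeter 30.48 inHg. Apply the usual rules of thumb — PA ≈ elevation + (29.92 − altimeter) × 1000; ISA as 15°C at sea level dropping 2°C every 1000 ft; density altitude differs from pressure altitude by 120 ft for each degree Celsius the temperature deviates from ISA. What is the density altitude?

Pressure altitude = 6860 + (29.92 − 30.48) × 1000 = 6860 + (-560) = 6300 ft.
ISA temperature at 6300 ft = 15 − 2 × (6300/1000) = 2.4°C.
ISA deviation = 26 − 2.4 = +23.6°C.
Density altitude = 6300 + 120 × (23.6) = 9132 ft.

9132 ft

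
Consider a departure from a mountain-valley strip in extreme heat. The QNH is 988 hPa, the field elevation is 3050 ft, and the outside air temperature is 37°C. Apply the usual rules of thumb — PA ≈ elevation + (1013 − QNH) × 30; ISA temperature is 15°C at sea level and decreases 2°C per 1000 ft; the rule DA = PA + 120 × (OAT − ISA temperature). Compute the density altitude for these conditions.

Pressure altitude = 3050 + (1013 − 988) × 30 = 3050 + (+750) = 3800 ft.
ISA temperature at 3800 ft = 15 − 2 × (3800/1000) = 7.4°C.
ISA deviation = 37 − 7.4 = +29.6°C.
Density altitude = 3800 + 120 × (29.6) = 7352 ft.

7352 ft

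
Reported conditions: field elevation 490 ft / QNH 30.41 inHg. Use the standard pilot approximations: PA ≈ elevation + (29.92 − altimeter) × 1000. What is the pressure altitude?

0 ft

Pressure correction = (29.92 − 30.41) × 1000 = -490 ft.
Pressure altitude = 490 + (-490) = 0 ft.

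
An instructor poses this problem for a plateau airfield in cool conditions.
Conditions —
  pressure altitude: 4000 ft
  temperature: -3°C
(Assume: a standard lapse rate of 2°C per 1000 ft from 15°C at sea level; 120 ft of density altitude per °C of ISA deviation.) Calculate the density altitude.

ISA temperature at 4000 ft = 15 − 2 × (4000/1000) = 7°C.
ISA deviation = -3 − 7 = -10°C.
Density altitude = 4000 + 120 × (-10) = 4000 + (-1200) = 2800 ft.

2800 ft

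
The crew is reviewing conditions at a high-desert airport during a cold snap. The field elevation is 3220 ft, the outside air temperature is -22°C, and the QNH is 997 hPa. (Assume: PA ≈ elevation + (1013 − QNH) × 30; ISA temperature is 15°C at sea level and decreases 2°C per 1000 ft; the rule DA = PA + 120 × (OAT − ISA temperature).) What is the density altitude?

Pressure altitude = 3220 + (1013 − 997) × 30 = 3220 + (+480) = 3700 ft.
ISA temperature at 3700 ft = 15 − 2 × (3700/1000) = 7.6°C.
ISA deviation = -22 − 7.6 = -29.6°C.
Density altitude = 3700 + 120 × (-29.6) = 148 ft.

148 ft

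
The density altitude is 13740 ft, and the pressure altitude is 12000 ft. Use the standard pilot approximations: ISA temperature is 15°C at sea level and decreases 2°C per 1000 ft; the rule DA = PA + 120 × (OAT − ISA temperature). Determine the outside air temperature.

Density altitude − pressure altitude = 13740 − 12000 = +1740 ft.
At 120 ft/°C that is an ISA deviation of 1740/120 = +14.5°C.
ISA temperature at 12000 ft = 15 − 2 × (12000/1000) = -9°C.
OAT = ISA + deviation = -9 + (+14.5) = 5.5°C.

5.5°C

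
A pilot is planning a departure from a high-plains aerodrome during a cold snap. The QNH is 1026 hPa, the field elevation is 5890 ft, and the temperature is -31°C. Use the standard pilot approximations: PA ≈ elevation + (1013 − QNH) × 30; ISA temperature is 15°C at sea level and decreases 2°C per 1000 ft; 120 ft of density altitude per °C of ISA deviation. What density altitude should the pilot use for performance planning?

1300 ft

Pressure altitude = 5890 + (1013 − 1026) × 30 = 5890 + (-390) = 5500 ft.
ISA temperature at 5500 ft = 15 − 2 × (5500/1000) = 4°C.
ISA deviation = -31 − 4 = -35°C.
Density altitude = 5500 + 120 × (-35) = 1300 ft.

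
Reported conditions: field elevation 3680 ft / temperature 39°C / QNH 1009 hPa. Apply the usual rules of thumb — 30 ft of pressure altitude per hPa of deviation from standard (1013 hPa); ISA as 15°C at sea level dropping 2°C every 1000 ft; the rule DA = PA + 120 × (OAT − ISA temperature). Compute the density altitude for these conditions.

7592 ft

Pressure altitude = 3680 + (1013 − 1009) × 30 = 3680 + (+120) = 3800 ft.
ISA temperature at 3800 ft = 15 − 2 × (3800/1000) = 7.4°C.
ISA deviation = 39 − 7.4 = +31.6°C.
Density altitude = 3800 + 120 × (31.6) = 7592 ft.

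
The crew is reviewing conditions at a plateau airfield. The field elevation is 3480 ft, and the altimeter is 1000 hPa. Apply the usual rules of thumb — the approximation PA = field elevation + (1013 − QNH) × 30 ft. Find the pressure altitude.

Pressure correction = (1013 − 1000) × 30 = +390 ft.
Pressure altitude = 3480 + (+390) = 3870 ft.

3870 ft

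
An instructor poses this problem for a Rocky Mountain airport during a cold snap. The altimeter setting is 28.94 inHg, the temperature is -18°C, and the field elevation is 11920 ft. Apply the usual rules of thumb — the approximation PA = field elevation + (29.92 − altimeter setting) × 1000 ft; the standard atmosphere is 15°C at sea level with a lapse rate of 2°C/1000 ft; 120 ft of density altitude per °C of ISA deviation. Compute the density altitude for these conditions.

Pressure altitude = 11920 + (29.92 − 28.94) × 1000 = 11920 + (+980) = 12900 ft.
ISA temperature at 12900 ft = 15 − 2 × (12900/1000) = -10.8°C.
ISA deviation = -18 − (-10.8) = -7.2°C.
Density altitude = 12900 + 120 × (-7.2) = 12036 ft.

12036 ft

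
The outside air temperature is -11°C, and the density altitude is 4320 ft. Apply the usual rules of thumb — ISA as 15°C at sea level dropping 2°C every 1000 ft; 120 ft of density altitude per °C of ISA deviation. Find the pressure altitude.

DA = PA + 120 × (OAT − (15 − 2·PA/1000)) = PA + 120·OAT − 1800 + 0.24·PA = 1.24·PA + 120·OAT − 1800.
So 1.24·PA = 4320 − 120 × (-11) + 1800 = 7440.
PA = 7440 / 1.24 = 6000 ft.

6000 ft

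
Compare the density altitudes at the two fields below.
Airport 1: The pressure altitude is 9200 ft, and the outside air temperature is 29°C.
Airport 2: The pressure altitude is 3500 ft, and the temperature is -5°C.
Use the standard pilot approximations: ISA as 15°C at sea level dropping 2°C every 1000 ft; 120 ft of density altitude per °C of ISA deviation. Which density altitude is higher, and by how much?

Airport 1 by 11148 ft

Airport 1: ISA temp = -3.4°C, deviation +32.4°C, DA = 9200 + 120 × 32.4 = 13088 ft.
Airport 2: ISA temp = 8°C, deviation -13°C, DA = 3500 + 120 × (-13) = 1940 ft.
Airport 1 is higher by 13088 − 1940 = 11148 ft.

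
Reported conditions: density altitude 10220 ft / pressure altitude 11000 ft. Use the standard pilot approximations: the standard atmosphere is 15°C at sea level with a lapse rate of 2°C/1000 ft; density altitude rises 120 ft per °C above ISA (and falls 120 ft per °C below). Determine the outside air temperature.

-13.5°C

Density altitude − pressure altitude = 10220 − 11000 = -780 ft.
At 120 ft/°C that is an ISA deviation of -780/120 = -6.5°C.
ISA temperature at 11000 ft = 15 − 2 × (11000/1000) = -7°C.
OAT = ISA + deviation = -7 + (-6.5) = -13.5°C.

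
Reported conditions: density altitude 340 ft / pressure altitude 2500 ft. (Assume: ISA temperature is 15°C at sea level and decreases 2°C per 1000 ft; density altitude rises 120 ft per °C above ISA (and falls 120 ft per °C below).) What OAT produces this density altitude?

-8°C

Density altitude − pressure altitude = 340 − 2500 = -2160 ft.
At 120 ft/°C that is an ISA deviation of -2160/120 = -18°C.
ISA temperature at 2500 ft = 15 − 2 × (2500/1000) = 10°C.
OAT = ISA + deviation = 10 + (-18) = -8°C.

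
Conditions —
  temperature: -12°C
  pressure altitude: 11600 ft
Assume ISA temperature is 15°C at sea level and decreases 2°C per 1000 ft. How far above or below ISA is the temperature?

ISA-3.8°C

ISA temperature at 11600 ft = 15 − 2 × (11600/1000) = -8.2°C.
Deviation = OAT − ISA = -12 − (-8.2) = -3.8°C.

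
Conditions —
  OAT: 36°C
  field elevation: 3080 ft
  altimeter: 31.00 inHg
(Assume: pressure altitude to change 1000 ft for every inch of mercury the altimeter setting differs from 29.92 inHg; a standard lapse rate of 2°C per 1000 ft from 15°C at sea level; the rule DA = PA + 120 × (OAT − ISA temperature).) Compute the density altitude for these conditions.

5000 ft

Pressure altitude = 3080 + (29.92 − 31.00) × 1000 = 3080 + (-1080) = 2000 ft.
ISA temperature at 2000 ft = 15 − 2 × (2000/1000) = 11°C.
ISA deviation = 36 − 11 = +25°C.
Density altitude = 2000 + 120 × (25) = 5000 ft.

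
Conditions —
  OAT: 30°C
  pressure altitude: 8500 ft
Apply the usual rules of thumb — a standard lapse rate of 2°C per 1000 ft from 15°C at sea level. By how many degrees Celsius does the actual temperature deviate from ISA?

ISA+32°C

ISA temperature at 8500 ft = 15 − 2 × (8500/1000) = -2°C.
Deviation = OAT − ISA = 30 − (-2) = +32°C.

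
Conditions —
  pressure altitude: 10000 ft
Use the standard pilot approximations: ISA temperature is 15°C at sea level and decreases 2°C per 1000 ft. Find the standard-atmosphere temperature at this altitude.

-5°C

ISA temperature = 15 − 2 × (10000/1000) = 15 − 20 = -5°C.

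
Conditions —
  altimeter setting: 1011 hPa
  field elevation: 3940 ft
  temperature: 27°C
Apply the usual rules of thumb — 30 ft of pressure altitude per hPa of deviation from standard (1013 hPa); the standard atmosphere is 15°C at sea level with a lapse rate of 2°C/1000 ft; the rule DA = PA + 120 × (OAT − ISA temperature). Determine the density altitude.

6400 ft

Pressure altitude = 3940 + (1013 − 1011) × 30 = 3940 + (+60) = 4000 ft.
ISA temperature at 4000 ft = 15 − 2 × (4000/1000) = 7°C.
ISA deviation = 27 − 7 = +20°C.
Density altitude = 4000 + 120 × (20) = 6400 ft.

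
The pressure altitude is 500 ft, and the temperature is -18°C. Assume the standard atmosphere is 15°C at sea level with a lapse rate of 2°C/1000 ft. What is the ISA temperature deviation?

ISA temperature at 500 ft = 15 − 2 × (500/1000) = 14°C.
Deviation = OAT − ISA = -18 − 14 = -32°C.

ISA-32°C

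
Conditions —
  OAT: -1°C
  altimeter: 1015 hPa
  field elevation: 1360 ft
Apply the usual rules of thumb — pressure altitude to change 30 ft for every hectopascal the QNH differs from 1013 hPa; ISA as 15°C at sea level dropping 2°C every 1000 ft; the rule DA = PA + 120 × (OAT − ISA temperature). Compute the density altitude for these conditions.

Pressure altitude = 1360 + (1013 − 1015) × 30 = 1360 + (-60) = 1300 ft.
ISA temperature at 1300 ft = 15 − 2 × (1300/1000) = 12.4°C.
ISA deviation = -1 − 12.4 = -13.4°C.
Density altitude = 1300 + 120 × (-13.4) = -308 ft.

-308 ft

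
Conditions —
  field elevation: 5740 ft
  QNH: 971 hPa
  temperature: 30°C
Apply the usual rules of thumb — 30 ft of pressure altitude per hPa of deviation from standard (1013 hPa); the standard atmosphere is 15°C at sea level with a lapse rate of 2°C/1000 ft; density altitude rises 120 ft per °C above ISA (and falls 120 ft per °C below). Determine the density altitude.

10480 ft

Pressure altitude = 5740 + (1013 − 971) × 30 = 5740 + (+1260) = 7000 ft.
ISA temperature at 7000 ft = 15 − 2 × (7000/1000) = 1°C.
ISA deviation = 30 − 1 = +29°C.
Density altitude = 7000 + 120 × (29) = 10480 ft.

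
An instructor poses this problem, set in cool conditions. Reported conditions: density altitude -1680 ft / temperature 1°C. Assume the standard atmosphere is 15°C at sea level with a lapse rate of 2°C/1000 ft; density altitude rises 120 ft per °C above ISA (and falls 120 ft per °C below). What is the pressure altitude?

0 ft

DA = PA + 120 × (OAT − (15 − 2·PA/1000)) = PA + 120·OAT − 1800 + 0.24·PA = 1.24·PA + 120·OAT − 1800.
So 1.24·PA = -1680 − 120 × 1 + 1800 = 0.
PA = 0 / 1.24 = 0 ft.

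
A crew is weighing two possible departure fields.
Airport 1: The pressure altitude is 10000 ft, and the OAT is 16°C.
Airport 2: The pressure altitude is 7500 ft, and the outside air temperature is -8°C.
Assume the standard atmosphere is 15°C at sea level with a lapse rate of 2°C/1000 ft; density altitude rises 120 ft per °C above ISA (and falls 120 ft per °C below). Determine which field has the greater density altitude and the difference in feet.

Airport 1: ISA temp = -5°C, deviation +21°C, DA = 10000 + 120 × 21 = 12520 ft.
Airport 2: ISA temp = 0°C, deviation -8°C, DA = 7500 + 120 × (-8) = 6540 ft.
Airport 1 is higher by 12520 − 6540 = 5980 ft.

Airport 1 by 5980 ft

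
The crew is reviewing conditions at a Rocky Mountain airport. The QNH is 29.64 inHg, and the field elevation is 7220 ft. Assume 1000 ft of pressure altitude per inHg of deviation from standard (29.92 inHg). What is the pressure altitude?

7500 ft

Pressure correction = (29.92 − 29.64) × 1000 = +280 ft.
Pressure altitude = 7220 + (+280) = 7500 ft.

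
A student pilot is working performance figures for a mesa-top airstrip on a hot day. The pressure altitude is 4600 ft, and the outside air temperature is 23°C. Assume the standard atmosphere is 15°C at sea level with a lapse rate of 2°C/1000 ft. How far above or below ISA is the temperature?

ISA+17.2°C

ISA temperature at 4600 ft = 15 − 2 × (4600/1000) = 5.8°C.
Deviation = OAT − ISA = 23 − 5.8 = +17.2°C.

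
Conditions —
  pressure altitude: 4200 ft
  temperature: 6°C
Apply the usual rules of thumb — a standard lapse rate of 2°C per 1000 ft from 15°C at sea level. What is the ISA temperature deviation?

ISA-0.6°C

ISA temperature at 4200 ft = 15 − 2 × (4200/1000) = 6.6°C.
Deviation = OAT − ISA = 6 − 6.6 = -0.6°C.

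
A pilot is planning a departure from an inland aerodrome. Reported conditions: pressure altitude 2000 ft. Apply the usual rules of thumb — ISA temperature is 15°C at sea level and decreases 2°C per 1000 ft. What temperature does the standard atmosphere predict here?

ISA temperature = 15 − 2 × (2000/1000) = 15 − 4 = 11°C.

11°C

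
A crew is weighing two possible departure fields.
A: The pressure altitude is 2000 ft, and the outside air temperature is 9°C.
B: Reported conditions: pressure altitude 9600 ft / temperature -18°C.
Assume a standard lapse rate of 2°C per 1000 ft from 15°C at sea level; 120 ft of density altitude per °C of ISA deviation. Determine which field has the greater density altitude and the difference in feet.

B by 6184 ft

A: ISA temp = 11°C, deviation -2°C, DA = 2000 + 120 × (-2) = 1760 ft.
B: ISA temp = -4.2°C, deviation -13.8°C, DA = 9600 + 120 × (-13.8) = 7944 ft.
B is higher by 7944 − 1760 = 6184 ft.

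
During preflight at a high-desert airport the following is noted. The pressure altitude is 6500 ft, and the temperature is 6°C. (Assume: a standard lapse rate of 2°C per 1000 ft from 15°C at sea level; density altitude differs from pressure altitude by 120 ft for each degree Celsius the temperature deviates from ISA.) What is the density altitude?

ISA temperature at 6500 ft = 15 − 2 × (6500/1000) = 2°C.
ISA deviation = 6 − 2 = +4°C.
Density altitude = 6500 + 120 × (4) = 6500 + (+480) = 6980 ft.

6980 ft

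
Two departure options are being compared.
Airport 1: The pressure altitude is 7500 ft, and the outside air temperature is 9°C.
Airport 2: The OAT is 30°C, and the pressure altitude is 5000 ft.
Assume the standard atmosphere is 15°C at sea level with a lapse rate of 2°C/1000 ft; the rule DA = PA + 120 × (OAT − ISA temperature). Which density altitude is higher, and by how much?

Airport 1 by 580 ft

Airport 1: ISA temp = 0°C, deviation +9°C, DA = 7500 + 120 × 9 = 8580 ft.
Airport 2: ISA temp = 5°C, deviation +25°C, DA = 5000 + 120 × 25 = 8000 ft.
Airport 1 is higher by 8580 − 8000 = 580 ft.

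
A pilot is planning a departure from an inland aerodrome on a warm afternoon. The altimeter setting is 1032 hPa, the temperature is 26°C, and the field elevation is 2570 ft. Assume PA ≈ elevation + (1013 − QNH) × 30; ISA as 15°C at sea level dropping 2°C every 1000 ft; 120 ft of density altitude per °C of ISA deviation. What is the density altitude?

Pressure altitude = 2570 + (1013 − 1032) × 30 = 2570 + (-570) = 2000 ft.
ISA temperature at 2000 ft = 15 − 2 × (2000/1000) = 11°C.
ISA deviation = 26 − 11 = +15°C.
Density altitude = 2000 + 120 × (15) = 3800 ft.

3800 ft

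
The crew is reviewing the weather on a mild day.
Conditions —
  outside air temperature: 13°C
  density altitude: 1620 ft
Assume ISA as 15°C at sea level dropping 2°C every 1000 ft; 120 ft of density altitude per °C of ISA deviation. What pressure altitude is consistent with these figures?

DA = PA + 120 × (OAT − (15 − 2·PA/1000)) = PA + 120·OAT − 1800 + 0.24·PA = 1.24·PA + 120·OAT − 1800.
So 1.24·PA = 1620 − 120 × 13 + 1800 = 1860.
PA = 1860 / 1.24 = 1500 ft.

1500 ft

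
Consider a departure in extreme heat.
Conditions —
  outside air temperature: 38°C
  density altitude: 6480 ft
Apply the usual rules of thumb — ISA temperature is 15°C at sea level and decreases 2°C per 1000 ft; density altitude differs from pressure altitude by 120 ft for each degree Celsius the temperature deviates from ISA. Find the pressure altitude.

DA = PA + 120 × (OAT − (15 − 2·PA/1000)) = PA + 120·OAT − 1800 + 0.24·PA = 1.24·PA + 120·OAT − 1800.
So 1.24·PA = 6480 − 120 × 38 + 1800 = 3720.
PA = 3720 / 1.24 = 3000 ft.

3000 ft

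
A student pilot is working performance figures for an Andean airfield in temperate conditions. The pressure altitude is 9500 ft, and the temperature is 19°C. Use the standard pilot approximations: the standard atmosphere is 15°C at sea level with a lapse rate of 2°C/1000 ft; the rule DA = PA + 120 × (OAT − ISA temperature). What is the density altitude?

ISA temperature at 9500 ft = 15 − 2 × (9500/1000) = -4°C.
ISA deviation = 19 − (-4) = +23°C.
Density altitude = 9500 + 120 × (23) = 9500 + (+2760) = 12260 ft.

12260 ft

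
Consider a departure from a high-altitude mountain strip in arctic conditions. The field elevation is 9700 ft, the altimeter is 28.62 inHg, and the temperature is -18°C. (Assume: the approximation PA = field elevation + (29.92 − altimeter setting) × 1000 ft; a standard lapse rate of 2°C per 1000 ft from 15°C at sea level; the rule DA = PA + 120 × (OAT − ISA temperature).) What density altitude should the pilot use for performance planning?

9680 ft

Pressure altitude = 9700 + (29.92 − 28.62) × 1000 = 9700 + (+1300) = 11000 ft.
ISA temperature at 11000 ft = 15 − 2 × (11000/1000) = -7°C.
ISA deviation = -18 − (-7) = -11°C.
Density altitude = 11000 + 120 × (-11) = 9680 ft.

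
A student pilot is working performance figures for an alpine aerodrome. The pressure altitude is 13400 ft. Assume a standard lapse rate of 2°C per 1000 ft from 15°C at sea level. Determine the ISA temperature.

ISA temperature = 15 − 2 × (13400/1000) = 15 − 26.8 = -11.8°C.

-11.8°C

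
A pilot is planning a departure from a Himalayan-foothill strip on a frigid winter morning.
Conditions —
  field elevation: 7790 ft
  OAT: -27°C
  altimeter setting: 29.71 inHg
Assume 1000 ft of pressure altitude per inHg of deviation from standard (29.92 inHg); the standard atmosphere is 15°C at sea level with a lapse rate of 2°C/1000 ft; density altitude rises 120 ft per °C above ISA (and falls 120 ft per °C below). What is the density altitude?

4880 ft

Pressure altitude = 7790 + (29.92 − 29.71) × 1000 = 7790 + (+210) = 8000 ft.
ISA temperature at 8000 ft = 15 − 2 × (8000/1000) = -1°C.
ISA deviation = -27 − (-1) = -26°C.
Density altitude = 8000 + 120 × (-26) = 4880 ft.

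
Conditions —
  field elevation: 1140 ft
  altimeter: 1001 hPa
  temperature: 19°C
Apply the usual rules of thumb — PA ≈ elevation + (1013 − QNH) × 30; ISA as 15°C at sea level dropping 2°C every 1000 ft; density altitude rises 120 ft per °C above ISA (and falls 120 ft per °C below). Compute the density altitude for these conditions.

2340 ft

Pressure altitude = 1140 + (1013 − 1001) × 30 = 1140 + (+360) = 1500 ft.
ISA temperature at 1500 ft = 15 − 2 × (1500/1000) = 12°C.
ISA deviation = 19 − 12 = +7°C.
Density altitude = 1500 + 120 × (7) = 2340 ft.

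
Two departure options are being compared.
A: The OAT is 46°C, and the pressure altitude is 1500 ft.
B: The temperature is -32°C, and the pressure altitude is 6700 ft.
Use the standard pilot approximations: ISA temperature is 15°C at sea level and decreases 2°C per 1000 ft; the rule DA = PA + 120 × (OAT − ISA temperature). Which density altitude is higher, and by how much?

A: ISA temp = 12°C, deviation +34°C, DA = 1500 + 120 × 34 = 5580 ft.
B: ISA temp = 1.6°C, deviation -33.6°C, DA = 6700 + 120 × (-33.6) = 2668 ft.
A is higher by 5580 − 2668 = 2912 ft.

A by 2912 ft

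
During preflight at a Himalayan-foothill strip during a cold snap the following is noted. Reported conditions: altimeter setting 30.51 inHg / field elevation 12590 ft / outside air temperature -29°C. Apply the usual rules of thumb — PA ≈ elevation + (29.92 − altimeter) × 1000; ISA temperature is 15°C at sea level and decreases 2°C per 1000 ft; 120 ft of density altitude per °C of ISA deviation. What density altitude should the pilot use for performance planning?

9600 ft

Pressure altitude = 12590 + (29.92 − 30.51) × 1000 = 12590 + (-590) = 12000 ft.
ISA temperature at 12000 ft = 15 − 2 × (12000/1000) = -9°C.
ISA deviation = -29 − (-9) = -20°C.
Density altitude = 12000 + 120 × (-20) = 9600 ft.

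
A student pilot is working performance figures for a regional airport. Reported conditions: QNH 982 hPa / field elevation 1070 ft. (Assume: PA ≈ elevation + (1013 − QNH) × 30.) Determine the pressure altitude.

2000 ft

Pressure correction = (1013 − 982) × 30 = +930 ft.
Pressure altitude = 1070 + (+930) = 2000 ft.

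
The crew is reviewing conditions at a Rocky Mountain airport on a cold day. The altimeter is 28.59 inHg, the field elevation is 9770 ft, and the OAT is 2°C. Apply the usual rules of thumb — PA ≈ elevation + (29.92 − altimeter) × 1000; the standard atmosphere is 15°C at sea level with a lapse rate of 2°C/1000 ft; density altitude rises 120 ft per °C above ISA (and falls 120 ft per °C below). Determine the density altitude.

12204 ft

Pressure altitude = 9770 + (29.92 − 28.59) × 1000 = 9770 + (+1330) = 11100 ft.
ISA temperature at 11100 ft = 15 − 2 × (11100/1000) = -7.2°C.
ISA deviation = 2 − (-7.2) = +9.2°C.
Density altitude = 11100 + 120 × (9.2) = 12204 ft.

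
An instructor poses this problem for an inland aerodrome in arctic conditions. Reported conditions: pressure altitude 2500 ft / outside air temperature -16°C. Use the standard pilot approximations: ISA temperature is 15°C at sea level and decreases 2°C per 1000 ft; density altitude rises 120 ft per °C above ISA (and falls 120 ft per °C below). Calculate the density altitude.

ISA temperature at 2500 ft = 15 − 2 × (2500/1000) = 10°C.
ISA deviation = -16 − 10 = -26°C.
Density altitude = 2500 + 120 × (-26) = 2500 + (-3120) = -620 ft.

-620 ft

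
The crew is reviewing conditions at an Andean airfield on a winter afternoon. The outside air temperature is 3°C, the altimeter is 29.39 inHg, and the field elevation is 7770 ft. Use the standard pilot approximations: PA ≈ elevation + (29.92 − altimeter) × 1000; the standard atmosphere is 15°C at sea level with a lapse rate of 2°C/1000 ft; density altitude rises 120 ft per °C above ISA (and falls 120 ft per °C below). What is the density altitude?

8852 ft

Pressure altitude = 7770 + (29.92 − 29.39) × 1000 = 7770 + (+530) = 8300 ft.
ISA temperature at 8300 ft = 15 − 2 × (8300/1000) = -1.6°C.
ISA deviation = 3 − (-1.6) = +4.6°C.
Density altitude = 8300 + 120 × (4.6) = 8852 ft.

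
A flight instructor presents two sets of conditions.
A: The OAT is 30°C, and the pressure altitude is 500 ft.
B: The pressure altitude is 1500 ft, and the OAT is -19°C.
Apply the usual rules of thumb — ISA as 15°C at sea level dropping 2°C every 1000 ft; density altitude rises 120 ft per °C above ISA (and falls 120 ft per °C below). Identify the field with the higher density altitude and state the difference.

A: ISA temp = 14°C, deviation +16°C, DA = 500 + 120 × 16 = 2420 ft.
B: ISA temp = 12°C, deviation -31°C, DA = 1500 + 120 × (-31) = -2220 ft.
A is higher by 2420 − (-2220) = 4640 ft.

A by 4640 ft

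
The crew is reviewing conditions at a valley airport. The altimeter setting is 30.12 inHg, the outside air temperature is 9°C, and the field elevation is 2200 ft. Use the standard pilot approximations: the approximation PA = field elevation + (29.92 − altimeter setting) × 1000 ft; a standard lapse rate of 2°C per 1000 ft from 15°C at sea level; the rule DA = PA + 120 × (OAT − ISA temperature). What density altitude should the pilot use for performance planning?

Pressure altitude = 2200 + (29.92 − 30.12) × 1000 = 2200 + (-200) = 2000 ft.
ISA temperature at 2000 ft = 15 − 2 × (2000/1000) = 11°C.
ISA deviation = 9 − 11 = -2°C.
Density altitude = 2000 + 120 × (-2) = 1760 ft.

1760 ft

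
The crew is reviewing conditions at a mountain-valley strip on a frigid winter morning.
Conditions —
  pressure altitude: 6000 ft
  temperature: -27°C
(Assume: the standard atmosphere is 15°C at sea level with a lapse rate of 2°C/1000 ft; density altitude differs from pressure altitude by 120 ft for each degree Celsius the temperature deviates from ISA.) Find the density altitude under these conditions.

ISA temperature at 6000 ft = 15 − 2 × (6000/1000) = 3°C.
ISA deviation = -27 − 3 = -30°C.
Density altitude = 6000 + 120 × (-30) = 6000 + (-3600) = 2400 ft.

2400 ft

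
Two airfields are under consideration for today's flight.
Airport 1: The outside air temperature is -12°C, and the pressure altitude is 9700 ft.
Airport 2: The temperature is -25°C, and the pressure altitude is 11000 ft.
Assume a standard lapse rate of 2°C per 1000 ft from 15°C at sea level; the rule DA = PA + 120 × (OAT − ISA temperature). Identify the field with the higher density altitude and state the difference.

Airport 2 by 52 ft

Airport 1: ISA temp = -4.4°C, deviation -7.6°C, DA = 9700 + 120 × (-7.6) = 8788 ft.
Airport 2: ISA temp = -7°C, deviation -18°C, DA = 11000 + 120 × (-18) = 8840 ft.
Airport 2 is higher by 8840 − 8788 = 52 ft.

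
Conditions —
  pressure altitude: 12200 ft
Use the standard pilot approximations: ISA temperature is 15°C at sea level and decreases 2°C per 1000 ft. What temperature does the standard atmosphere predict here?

-9.4°C

ISA temperature = 15 − 2 × (12200/1000) = 15 − 24.4 = -9.4°C.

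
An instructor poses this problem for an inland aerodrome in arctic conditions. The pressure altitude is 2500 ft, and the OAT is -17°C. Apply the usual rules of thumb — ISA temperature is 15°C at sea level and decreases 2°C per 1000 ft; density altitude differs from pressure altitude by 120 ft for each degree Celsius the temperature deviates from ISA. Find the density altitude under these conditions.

ISA temperature at 2500 ft = 15 − 2 × (2500/1000) = 10°C.
ISA deviation = -17 − 10 = -27°C.
Density altitude = 2500 + 120 × (-27) = 2500 + (-3240) = -740 ft.

-740 ft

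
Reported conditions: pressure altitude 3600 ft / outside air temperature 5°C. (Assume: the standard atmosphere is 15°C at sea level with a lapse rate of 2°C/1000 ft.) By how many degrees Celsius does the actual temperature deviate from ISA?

ISA temperature at 3600 ft = 15 − 2 × (3600/1000) = 7.8°C.
Deviation = OAT − ISA = 5 − 7.8 = -2.8°C.

ISA-2.8°C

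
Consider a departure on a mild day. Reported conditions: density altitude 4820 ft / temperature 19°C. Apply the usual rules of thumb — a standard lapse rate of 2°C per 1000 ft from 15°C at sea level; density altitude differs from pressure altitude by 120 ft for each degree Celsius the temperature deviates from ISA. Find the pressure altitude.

DA = PA + 120 × (OAT − (15 − 2·PA/1000)) = PA + 120·OAT − 1800 + 0.24·PA = 1.24·PA + 120·OAT − 1800.
So 1.24·PA = 4820 − 120 × 19 + 1800 = 4340.
PA = 4340 / 1.24 = 3500 ft.

3500 ft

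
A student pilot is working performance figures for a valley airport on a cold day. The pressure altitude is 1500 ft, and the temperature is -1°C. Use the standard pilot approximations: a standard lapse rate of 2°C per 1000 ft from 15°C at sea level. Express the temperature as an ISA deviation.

ISA-13°C

ISA temperature at 1500 ft = 15 − 2 × (1500/1000) = 12°C.
Deviation = OAT − ISA = -1 − 12 = -13°C.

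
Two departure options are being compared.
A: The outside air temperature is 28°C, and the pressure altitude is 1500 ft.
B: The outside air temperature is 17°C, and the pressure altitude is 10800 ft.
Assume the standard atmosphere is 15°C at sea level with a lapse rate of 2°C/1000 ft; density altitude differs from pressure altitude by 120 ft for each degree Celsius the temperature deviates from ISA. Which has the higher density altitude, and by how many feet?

A: ISA temp = 12°C, deviation +16°C, DA = 1500 + 120 × 16 = 3420 ft.
B: ISA temp = -6.6°C, deviation +23.6°C, DA = 10800 + 120 × 23.6 = 13632 ft.
B is higher by 13632 − 3420 = 10212 ft.

B by 10212 ft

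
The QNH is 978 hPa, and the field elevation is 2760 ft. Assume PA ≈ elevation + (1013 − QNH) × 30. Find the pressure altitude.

Pressure correction = (1013 − 978) × 30 = +1050 ft.
Pressure altitude = 2760 + (+1050) = 3810 ft.

3810 ft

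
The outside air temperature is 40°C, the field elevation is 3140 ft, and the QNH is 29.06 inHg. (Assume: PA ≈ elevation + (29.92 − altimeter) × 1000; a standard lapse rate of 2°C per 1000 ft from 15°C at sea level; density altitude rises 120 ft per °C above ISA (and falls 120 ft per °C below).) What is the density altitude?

Pressure altitude = 3140 + (29.92 − 29.06) × 1000 = 3140 + (+860) = 4000 ft.
ISA temperature at 4000 ft = 15 − 2 × (4000/1000) = 7°C.
ISA deviation = 40 − 7 = +33°C.
Density altitude = 4000 + 120 × (33) = 7960 ft.

7960 ft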